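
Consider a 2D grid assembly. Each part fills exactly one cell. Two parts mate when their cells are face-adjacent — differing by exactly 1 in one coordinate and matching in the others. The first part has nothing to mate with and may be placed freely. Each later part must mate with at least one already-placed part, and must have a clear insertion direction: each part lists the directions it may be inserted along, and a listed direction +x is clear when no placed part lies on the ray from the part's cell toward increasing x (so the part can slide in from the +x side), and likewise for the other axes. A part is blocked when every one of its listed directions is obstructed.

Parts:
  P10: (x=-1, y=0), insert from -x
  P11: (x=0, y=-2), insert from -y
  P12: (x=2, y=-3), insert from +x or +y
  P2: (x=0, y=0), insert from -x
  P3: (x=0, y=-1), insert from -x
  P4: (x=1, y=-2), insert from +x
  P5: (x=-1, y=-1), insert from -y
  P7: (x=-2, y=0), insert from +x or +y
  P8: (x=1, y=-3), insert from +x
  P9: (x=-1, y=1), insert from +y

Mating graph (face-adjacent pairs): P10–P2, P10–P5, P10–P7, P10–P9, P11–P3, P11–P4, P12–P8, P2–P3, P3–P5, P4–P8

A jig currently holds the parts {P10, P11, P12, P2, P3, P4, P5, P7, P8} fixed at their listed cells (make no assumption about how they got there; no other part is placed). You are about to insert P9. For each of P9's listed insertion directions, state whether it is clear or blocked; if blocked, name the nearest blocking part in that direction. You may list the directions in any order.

+y: ray from P9(-1, 1) has no placed part ⇒ clear

+y: clear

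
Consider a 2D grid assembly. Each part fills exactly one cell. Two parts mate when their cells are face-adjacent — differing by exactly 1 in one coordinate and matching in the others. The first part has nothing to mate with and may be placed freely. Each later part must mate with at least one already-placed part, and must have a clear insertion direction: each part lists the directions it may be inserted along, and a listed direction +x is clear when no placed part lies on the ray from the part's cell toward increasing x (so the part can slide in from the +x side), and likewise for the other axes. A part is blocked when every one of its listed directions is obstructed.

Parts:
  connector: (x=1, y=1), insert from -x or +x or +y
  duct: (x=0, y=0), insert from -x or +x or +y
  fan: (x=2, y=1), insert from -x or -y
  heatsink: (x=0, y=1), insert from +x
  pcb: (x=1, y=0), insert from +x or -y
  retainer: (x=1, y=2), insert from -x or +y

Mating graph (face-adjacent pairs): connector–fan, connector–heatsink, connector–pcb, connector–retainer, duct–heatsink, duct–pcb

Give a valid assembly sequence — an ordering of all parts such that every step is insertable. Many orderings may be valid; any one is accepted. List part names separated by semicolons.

1. pcb@(1, 0) [+x clear] — {pcb}
2. duct@(0, 0) [-x clear] — {duct, pcb}
3. heatsink@(0, 1) [+x clear] — {duct, heatsink, pcb}
4. connector@(1, 1) [+x clear] — {connector, duct, heatsink, pcb}
5. retainer@(1, 2) [-x clear] — {connector, duct, heatsink, pcb, retainer}
6. fan@(2, 1) [-y clear] — {connector, duct, fan, heatsink, pcb, retainer}

pcb; duct; heatsink; connector; retainer; fan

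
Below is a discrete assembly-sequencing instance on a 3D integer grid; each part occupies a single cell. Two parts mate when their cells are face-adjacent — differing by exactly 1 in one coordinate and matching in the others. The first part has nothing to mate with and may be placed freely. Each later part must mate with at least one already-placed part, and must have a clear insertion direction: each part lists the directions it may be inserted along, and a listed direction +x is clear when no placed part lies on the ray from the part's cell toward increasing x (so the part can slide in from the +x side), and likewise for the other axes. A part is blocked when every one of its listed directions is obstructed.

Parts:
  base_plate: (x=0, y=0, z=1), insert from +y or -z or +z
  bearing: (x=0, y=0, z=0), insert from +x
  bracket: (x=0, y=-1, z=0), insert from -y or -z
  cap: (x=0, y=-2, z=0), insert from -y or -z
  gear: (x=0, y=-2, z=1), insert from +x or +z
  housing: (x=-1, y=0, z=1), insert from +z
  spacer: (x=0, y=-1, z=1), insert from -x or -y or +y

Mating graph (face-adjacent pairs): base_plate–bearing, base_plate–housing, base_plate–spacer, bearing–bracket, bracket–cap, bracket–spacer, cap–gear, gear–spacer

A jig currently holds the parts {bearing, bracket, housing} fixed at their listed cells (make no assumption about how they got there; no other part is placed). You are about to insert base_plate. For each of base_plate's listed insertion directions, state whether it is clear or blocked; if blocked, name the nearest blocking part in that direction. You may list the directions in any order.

+y: ray from base_plate(0, 0, 1) has no placed part ⇒ clear
-z: nearest on ray is bearing@(0, 0, 0) ⇒ blocked
+z: ray from base_plate(0, 0, 1) has no placed part ⇒ clear

+y: clear; +z: clear; -z: blocked by bearing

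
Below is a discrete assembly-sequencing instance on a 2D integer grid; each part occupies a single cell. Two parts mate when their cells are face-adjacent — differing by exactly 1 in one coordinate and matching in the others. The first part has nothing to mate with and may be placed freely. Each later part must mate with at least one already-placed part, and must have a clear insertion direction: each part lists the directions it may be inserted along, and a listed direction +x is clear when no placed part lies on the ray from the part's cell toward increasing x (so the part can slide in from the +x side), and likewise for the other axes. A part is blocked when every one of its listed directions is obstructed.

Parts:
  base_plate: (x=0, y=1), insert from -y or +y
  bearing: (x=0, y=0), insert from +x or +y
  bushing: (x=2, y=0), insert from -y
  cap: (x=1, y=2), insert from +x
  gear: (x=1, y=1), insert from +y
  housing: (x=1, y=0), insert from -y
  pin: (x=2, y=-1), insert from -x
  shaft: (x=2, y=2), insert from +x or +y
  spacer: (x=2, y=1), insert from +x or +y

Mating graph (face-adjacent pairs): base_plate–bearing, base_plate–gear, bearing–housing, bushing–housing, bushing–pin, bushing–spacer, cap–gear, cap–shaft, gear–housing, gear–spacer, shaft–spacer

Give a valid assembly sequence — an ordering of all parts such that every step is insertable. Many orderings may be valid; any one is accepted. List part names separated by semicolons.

1. housing@(1, 0) [-y clear] — {housing}
2. bearing@(0, 0) [+y clear] — {bearing, housing}
3. gear@(1, 1) [+y clear] — {bearing, gear, housing}
4. bushing@(2, 0) [-y clear] — {bearing, bushing, gear, housing}
5. cap@(1, 2) [+x clear] — {bearing, bushing, cap, gear, housing}
6. shaft@(2, 2) [+x clear] — {bearing, bushing, cap, gear, housing, shaft}
7. spacer@(2, 1) [+x clear] — {bearing, bushing, cap, gear, housing, shaft, spacer}
8. pin@(2, -1) [-x clear] — {bearing, bushing, cap, gear, housing, pin, shaft, spacer}
9. base_plate@(0, 1) [+y clear] — {base_plate, bearing, bushing, cap, gear, housing, pin, shaft, spacer}

housing; bearing; gear; bushing; cap; shaft; spacer; pin; base_plate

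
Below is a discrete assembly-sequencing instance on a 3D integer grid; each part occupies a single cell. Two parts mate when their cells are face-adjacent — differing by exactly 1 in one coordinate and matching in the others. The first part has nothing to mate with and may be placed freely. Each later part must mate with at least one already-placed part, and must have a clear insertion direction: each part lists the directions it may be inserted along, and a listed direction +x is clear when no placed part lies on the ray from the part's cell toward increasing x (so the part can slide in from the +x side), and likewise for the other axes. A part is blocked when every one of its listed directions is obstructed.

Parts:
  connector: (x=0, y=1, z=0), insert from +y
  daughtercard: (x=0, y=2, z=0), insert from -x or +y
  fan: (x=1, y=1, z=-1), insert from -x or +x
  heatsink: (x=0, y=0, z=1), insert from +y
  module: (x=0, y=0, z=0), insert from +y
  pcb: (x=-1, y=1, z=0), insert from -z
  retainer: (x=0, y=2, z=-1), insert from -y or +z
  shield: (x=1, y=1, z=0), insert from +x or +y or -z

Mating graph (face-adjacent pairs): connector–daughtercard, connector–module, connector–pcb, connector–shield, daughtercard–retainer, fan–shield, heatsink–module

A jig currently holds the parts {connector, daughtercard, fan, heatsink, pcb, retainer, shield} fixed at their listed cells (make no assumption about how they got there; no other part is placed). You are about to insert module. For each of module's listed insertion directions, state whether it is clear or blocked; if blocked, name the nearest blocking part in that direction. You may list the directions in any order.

+y: nearest on ray is connector@(0, 1, 0) ⇒ blocked

+y: blocked by connector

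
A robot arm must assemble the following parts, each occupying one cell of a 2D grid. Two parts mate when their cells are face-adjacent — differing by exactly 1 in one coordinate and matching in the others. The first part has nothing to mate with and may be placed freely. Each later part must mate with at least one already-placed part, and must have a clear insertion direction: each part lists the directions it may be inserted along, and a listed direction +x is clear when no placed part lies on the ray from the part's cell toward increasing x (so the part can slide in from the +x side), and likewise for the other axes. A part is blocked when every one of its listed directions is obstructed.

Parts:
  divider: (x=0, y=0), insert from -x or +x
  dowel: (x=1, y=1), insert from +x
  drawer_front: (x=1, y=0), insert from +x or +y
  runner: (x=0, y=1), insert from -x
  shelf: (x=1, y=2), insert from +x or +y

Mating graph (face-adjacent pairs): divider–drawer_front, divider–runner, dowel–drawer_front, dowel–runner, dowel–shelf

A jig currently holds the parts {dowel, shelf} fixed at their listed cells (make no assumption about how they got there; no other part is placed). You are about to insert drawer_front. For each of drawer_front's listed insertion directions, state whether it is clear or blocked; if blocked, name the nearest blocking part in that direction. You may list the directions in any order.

+x: clear; +y: blocked by dowel

+x: ray from drawer_front(1, 0) has no placed part ⇒ clear
+y: nearest on ray is dowel@(1, 1) ⇒ blocked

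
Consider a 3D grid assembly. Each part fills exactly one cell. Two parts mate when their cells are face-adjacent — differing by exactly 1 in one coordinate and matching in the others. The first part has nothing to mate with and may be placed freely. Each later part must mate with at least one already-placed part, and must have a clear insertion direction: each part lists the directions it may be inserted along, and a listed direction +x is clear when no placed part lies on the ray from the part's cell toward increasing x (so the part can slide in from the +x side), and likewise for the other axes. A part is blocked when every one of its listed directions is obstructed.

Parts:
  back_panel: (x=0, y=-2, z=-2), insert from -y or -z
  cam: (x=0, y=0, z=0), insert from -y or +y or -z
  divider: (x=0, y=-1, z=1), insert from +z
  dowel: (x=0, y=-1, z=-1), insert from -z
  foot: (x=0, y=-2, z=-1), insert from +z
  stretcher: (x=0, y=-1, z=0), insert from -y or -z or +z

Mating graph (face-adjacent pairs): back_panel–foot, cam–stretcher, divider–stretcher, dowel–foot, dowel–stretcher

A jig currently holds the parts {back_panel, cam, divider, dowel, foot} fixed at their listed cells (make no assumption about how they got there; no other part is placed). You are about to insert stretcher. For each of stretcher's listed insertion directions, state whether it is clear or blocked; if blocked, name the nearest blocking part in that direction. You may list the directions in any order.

+z: blocked by divider; -y: clear; -z: blocked by dowel

-y: ray from stretcher(0, -1, 0) has no placed part ⇒ clear
-z: nearest on ray is dowel@(0, -1, -1) ⇒ blocked
+z: nearest on ray is divider@(0, -1, 1) ⇒ blocked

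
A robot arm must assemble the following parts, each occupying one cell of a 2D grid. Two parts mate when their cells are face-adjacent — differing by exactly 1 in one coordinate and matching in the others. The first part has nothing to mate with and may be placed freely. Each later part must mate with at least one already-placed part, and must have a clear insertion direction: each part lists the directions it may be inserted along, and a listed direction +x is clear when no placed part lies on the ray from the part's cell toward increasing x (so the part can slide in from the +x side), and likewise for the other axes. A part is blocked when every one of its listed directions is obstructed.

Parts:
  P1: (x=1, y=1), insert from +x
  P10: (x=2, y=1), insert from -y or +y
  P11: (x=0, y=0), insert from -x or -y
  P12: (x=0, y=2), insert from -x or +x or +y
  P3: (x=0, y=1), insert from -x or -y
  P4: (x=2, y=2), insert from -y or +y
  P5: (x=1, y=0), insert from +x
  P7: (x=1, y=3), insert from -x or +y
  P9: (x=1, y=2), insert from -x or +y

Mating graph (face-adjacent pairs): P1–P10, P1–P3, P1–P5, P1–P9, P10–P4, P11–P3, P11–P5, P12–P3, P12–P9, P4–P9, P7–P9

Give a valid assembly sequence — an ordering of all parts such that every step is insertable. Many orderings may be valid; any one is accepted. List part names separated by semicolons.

P5; P1; P10; P9; P4; P3; P11; P7; P12

1. P5@(1, 0) [+x clear] — {P5}
2. P1@(1, 1) [+x clear] — {P1, P5}
3. P10@(2, 1) [-y clear] — {P1, P10, P5}
4. P9@(1, 2) [-x clear] — {P1, P10, P5, P9}
5. P4@(2, 2) [+y clear] — {P1, P10, P4, P5, P9}
6. P3@(0, 1) [-x clear] — {P1, P10, P3, P4, P5, P9}
7. P11@(0, 0) [-x clear] — {P1, P10, P11, P3, P4, P5, P9}
8. P7@(1, 3) [-x clear] — {P1, P10, P11, P3, P4, P5, P7, P9}
9. P12@(0, 2) [-x clear] — {P1, P10, P11, P12, P3, P4, P5, P7, P9}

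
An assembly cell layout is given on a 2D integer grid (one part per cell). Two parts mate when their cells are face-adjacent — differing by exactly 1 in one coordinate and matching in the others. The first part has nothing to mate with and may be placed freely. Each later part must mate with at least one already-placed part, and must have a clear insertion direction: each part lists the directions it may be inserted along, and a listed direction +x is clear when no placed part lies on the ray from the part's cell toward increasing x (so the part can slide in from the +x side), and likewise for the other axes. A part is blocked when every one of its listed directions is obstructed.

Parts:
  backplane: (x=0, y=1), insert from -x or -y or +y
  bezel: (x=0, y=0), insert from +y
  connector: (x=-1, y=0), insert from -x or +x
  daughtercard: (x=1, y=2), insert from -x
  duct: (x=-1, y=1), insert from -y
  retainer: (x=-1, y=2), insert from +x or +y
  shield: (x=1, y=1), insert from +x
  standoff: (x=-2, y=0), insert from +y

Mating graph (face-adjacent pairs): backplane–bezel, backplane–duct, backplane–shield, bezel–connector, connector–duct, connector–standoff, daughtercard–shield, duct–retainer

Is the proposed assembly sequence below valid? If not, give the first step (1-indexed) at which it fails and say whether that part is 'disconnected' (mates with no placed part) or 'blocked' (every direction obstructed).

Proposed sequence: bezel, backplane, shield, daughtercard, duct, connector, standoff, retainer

Valid

1. bezel@(0, 0) [+y clear] — {bezel}
2. backplane@(0, 1) [-x clear] — {backplane, bezel}
3. shield@(1, 1) [+x clear] — {backplane, bezel, shield}
4. daughtercard@(1, 2) [-x clear] — {backplane, bezel, daughtercard, shield}
5. duct@(-1, 1) [-y clear] — {backplane, bezel, daughtercard, duct, shield}
6. connector@(-1, 0) [-x clear] — {backplane, bezel, connector, daughtercard, duct, shield}
7. standoff@(-2, 0) [+y clear] — {backplane, bezel, connector, daughtercard, duct, shield, standoff}
8. retainer@(-1, 2) [+y clear] — {backplane, bezel, connector, daughtercard, duct, retainer, shield, standoff}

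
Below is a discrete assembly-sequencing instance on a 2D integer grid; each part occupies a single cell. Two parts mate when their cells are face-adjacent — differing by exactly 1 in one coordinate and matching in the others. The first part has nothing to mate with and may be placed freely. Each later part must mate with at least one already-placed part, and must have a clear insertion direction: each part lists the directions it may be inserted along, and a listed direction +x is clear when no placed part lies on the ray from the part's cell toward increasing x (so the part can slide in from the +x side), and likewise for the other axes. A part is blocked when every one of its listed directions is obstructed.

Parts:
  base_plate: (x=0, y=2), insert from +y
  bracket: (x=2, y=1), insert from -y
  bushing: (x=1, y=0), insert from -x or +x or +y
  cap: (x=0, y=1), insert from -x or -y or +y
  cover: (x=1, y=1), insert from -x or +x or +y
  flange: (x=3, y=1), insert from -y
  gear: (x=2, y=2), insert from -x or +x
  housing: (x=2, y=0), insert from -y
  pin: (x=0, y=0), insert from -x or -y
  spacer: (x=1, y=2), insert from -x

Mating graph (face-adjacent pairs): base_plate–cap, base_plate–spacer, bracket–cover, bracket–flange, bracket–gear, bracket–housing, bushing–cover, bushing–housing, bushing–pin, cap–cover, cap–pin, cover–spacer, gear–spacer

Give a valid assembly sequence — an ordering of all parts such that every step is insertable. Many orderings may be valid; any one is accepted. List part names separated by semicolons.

cover; cap; pin; bushing; spacer; gear; bracket; flange; housing; base_plate

1. cover@(1, 1) [-x clear] — {cover}
2. cap@(0, 1) [-x clear] — {cap, cover}
3. pin@(0, 0) [-x clear] — {cap, cover, pin}
4. bushing@(1, 0) [+x clear] — {bushing, cap, cover, pin}
5. spacer@(1, 2) [-x clear] — {bushing, cap, cover, pin, spacer}
6. gear@(2, 2) [+x clear] — {bushing, cap, cover, gear, pin, spacer}
7. bracket@(2, 1) [-y clear] — {bracket, bushing, cap, cover, gear, pin, spacer}
8. flange@(3, 1) [-y clear] — {bracket, bushing, cap, cover, flange, gear, pin, spacer}
9. housing@(2, 0) [-y clear] — {bracket, bushing, cap, cover, flange, gear, housing, pin, spacer}
10. base_plate@(0, 2) [+y clear] — {base_plate, bracket, bushing, cap, cover, flange, gear, housing, pin, spacer}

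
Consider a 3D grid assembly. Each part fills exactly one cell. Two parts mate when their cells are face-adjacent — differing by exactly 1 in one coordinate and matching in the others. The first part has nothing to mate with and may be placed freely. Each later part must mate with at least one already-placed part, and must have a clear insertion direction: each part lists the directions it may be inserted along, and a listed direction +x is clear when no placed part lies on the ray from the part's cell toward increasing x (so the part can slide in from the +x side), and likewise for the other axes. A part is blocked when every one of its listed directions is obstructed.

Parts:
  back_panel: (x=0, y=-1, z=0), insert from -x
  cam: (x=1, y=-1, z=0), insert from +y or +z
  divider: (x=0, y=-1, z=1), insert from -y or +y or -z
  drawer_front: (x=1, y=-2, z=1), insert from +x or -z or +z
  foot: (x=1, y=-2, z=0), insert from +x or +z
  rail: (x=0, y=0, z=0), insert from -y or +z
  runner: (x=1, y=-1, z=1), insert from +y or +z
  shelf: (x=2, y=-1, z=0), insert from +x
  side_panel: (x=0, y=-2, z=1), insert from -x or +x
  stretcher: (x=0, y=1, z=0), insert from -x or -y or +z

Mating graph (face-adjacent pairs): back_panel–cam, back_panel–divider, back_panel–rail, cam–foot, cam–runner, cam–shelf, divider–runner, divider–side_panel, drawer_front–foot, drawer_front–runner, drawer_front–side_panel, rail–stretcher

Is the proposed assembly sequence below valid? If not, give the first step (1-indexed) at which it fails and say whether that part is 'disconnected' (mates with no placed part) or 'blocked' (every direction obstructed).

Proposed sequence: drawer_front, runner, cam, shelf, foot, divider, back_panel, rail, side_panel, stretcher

Valid

1. drawer_front@(1, -2, 1) [+x clear] — {drawer_front}
2. runner@(1, -1, 1) [+y clear] — {drawer_front, runner}
3. cam@(1, -1, 0) [+y clear] — {cam, drawer_front, runner}
4. shelf@(2, -1, 0) [+x clear] — {cam, drawer_front, runner, shelf}
5. foot@(1, -2, 0) [+x clear] — {cam, drawer_front, foot, runner, shelf}
6. divider@(0, -1, 1) [-y clear] — {cam, divider, drawer_front, foot, runner, shelf}
7. back_panel@(0, -1, 0) [-x clear] — {back_panel, cam, divider, drawer_front, foot, runner, shelf}
8. rail@(0, 0, 0) [+z clear] — {back_panel, cam, divider, drawer_front, foot, rail, runner, shelf}
9. side_panel@(0, -2, 1) [-x clear] — {back_panel, cam, divider, drawer_front, foot, rail, runner, shelf, side_panel}
10. stretcher@(0, 1, 0) [-x clear] — {back_panel, cam, divider, drawer_front, foot, rail, runner, shelf, side_panel, stretcher}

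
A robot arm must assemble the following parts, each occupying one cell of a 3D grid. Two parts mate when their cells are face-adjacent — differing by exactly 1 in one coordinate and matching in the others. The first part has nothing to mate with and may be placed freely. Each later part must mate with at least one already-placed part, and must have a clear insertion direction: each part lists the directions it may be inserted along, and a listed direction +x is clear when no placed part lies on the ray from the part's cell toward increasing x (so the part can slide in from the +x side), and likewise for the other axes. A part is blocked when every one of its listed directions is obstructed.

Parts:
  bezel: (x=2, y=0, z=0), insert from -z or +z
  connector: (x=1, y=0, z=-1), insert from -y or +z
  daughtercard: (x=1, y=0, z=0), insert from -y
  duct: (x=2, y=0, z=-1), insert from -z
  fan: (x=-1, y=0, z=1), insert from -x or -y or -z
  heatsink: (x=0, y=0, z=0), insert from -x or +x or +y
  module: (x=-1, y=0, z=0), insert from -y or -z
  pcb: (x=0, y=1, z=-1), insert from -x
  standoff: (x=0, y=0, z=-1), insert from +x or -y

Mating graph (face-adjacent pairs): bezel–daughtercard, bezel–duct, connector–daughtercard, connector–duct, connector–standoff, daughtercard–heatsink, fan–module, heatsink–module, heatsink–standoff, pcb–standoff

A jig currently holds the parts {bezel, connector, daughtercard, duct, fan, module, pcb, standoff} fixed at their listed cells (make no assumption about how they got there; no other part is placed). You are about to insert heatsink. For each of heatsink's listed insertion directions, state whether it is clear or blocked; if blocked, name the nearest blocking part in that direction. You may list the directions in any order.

-x: nearest on ray is module@(-1, 0, 0) ⇒ blocked
+x: nearest on ray is daughtercard@(1, 0, 0) ⇒ blocked
+y: ray from heatsink(0, 0, 0) has no placed part ⇒ clear

+x: blocked by daughtercard; +y: clear; -x: blocked by module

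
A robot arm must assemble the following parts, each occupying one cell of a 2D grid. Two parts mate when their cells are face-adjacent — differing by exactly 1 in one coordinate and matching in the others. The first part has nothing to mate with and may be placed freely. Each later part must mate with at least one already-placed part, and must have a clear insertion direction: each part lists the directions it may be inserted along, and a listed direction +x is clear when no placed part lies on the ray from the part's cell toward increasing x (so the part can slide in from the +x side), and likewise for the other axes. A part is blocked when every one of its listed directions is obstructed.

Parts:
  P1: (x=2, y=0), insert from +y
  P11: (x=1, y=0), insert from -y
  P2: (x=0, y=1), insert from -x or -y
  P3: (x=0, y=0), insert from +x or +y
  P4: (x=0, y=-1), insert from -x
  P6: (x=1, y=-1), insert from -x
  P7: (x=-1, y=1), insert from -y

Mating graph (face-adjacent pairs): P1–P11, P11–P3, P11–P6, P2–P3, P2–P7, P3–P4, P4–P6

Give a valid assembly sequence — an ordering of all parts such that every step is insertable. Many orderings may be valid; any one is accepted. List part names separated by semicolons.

1. P3@(0, 0) [+x clear] — {P3}
2. P2@(0, 1) [-x clear] — {P2, P3}
3. P11@(1, 0) [-y clear] — {P11, P2, P3}
4. P6@(1, -1) [-x clear] — {P11, P2, P3, P6}
5. P4@(0, -1) [-x clear] — {P11, P2, P3, P4, P6}
6. P1@(2, 0) [+y clear] — {P1, P11, P2, P3, P4, P6}
7. P7@(-1, 1) [-y clear] — {P1, P11, P2, P3, P4, P6, P7}

P3; P2; P11; P6; P4; P1; P7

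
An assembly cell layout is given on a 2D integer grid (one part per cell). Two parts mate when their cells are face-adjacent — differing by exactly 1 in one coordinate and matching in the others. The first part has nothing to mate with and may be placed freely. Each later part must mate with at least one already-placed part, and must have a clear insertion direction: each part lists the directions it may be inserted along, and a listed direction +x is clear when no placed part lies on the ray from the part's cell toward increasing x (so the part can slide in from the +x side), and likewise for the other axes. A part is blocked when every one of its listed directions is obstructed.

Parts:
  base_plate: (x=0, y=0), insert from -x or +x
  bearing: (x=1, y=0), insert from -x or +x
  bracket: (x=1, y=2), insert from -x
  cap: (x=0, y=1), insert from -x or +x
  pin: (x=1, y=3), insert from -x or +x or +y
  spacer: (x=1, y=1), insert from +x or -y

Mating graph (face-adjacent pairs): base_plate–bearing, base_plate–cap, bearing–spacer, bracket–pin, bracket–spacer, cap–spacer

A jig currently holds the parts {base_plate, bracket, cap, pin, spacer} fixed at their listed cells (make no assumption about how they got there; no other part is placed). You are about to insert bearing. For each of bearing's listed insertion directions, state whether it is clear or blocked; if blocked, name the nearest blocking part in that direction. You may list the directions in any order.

+x: clear; -x: blocked by base_plate

-x: nearest on ray is base_plate@(0, 0) ⇒ blocked
+x: ray from bearing(1, 0) has no placed part ⇒ clear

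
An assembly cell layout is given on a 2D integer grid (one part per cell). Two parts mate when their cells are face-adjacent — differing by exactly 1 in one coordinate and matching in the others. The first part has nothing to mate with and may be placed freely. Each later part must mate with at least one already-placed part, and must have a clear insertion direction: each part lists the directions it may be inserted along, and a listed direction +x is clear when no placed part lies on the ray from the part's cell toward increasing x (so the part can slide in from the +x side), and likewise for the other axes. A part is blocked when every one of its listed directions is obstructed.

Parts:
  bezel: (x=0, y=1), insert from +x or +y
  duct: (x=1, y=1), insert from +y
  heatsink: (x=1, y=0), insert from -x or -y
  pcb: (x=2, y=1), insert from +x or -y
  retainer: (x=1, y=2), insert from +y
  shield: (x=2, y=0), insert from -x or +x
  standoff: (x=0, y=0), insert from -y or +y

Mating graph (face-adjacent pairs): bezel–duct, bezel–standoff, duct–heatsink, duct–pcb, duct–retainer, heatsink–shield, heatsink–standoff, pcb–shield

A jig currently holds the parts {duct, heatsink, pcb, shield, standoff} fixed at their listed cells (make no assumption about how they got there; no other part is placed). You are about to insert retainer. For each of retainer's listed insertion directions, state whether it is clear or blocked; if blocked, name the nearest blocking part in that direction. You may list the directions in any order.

+y: ray from retainer(1, 2) has no placed part ⇒ clear

+y: clear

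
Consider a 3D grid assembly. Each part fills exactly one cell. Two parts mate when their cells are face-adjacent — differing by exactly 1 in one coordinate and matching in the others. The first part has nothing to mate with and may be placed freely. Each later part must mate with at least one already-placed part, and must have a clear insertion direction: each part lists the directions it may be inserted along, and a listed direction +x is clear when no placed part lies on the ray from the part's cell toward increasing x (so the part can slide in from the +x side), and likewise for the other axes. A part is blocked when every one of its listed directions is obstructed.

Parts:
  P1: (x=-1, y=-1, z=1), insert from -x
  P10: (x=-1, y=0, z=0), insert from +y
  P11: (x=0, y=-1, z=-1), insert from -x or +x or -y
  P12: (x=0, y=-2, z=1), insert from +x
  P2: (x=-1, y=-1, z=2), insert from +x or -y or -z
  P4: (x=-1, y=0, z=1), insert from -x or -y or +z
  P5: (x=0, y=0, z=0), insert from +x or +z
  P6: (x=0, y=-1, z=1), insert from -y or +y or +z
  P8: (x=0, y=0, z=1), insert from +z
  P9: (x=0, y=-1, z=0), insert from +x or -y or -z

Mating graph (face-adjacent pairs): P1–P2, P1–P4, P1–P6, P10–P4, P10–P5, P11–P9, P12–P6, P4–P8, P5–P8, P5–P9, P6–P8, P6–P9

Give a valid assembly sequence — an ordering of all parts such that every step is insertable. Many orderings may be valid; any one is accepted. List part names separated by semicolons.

1. P12@(0, -2, 1) [+x clear] — {P12}
2. P6@(0, -1, 1) [+y clear] — {P12, P6}
3. P8@(0, 0, 1) [+z clear] — {P12, P6, P8}
4. P4@(-1, 0, 1) [-x clear] — {P12, P4, P6, P8}
5. P5@(0, 0, 0) [+x clear] — {P12, P4, P5, P6, P8}
6. P10@(-1, 0, 0) [+y clear] — {P10, P12, P4, P5, P6, P8}
7. P1@(-1, -1, 1) [-x clear] — {P1, P10, P12, P4, P5, P6, P8}
8. P2@(-1, -1, 2) [+x clear] — {P1, P10, P12, P2, P4, P5, P6, P8}
9. P9@(0, -1, 0) [+x clear] — {P1, P10, P12, P2, P4, P5, P6, P8, P9}
10. P11@(0, -1, -1) [-x clear] — {P1, P10, P11, P12, P2, P4, P5, P6, P8, P9}

P12; P6; P8; P4; P5; P10; P1; P2; P9; P11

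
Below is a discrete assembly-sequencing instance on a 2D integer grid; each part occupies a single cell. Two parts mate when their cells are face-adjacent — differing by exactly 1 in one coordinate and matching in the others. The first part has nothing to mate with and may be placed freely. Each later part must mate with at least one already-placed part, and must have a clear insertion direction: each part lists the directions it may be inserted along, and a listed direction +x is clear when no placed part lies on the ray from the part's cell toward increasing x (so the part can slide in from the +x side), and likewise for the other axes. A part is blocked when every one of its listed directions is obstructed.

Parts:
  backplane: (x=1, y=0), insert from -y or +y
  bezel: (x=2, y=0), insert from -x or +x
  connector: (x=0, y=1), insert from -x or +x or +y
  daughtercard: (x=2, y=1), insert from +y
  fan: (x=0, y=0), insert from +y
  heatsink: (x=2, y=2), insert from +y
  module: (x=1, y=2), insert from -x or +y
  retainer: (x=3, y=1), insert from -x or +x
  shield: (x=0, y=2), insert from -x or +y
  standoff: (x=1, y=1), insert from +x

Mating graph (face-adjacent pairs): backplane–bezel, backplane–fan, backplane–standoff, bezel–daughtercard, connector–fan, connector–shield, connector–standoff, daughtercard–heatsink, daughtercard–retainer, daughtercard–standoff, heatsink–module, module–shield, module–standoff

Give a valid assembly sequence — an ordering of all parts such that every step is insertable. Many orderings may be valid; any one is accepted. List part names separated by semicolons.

bezel; backplane; standoff; daughtercard; fan; connector; retainer; heatsink; shield; module

1. bezel@(2, 0) [-x clear] — {bezel}
2. backplane@(1, 0) [-y clear] — {backplane, bezel}
3. standoff@(1, 1) [+x clear] — {backplane, bezel, standoff}
4. daughtercard@(2, 1) [+y clear] — {backplane, bezel, daughtercard, standoff}
5. fan@(0, 0) [+y clear] — {backplane, bezel, daughtercard, fan, standoff}
6. connector@(0, 1) [-x clear] — {backplane, bezel, connector, daughtercard, fan, standoff}
7. retainer@(3, 1) [+x clear] — {backplane, bezel, connector, daughtercard, fan, retainer, standoff}
8. heatsink@(2, 2) [+y clear] — {backplane, bezel, connector, daughtercard, fan, heatsink, retainer, standoff}
9. shield@(0, 2) [-x clear] — {backplane, bezel, connector, daughtercard, fan, heatsink, retainer, shield, standoff}
10. module@(1, 2) [+y clear] — {backplane, bezel, connector, daughtercard, fan, heatsink, module, retainer, shield, standoff}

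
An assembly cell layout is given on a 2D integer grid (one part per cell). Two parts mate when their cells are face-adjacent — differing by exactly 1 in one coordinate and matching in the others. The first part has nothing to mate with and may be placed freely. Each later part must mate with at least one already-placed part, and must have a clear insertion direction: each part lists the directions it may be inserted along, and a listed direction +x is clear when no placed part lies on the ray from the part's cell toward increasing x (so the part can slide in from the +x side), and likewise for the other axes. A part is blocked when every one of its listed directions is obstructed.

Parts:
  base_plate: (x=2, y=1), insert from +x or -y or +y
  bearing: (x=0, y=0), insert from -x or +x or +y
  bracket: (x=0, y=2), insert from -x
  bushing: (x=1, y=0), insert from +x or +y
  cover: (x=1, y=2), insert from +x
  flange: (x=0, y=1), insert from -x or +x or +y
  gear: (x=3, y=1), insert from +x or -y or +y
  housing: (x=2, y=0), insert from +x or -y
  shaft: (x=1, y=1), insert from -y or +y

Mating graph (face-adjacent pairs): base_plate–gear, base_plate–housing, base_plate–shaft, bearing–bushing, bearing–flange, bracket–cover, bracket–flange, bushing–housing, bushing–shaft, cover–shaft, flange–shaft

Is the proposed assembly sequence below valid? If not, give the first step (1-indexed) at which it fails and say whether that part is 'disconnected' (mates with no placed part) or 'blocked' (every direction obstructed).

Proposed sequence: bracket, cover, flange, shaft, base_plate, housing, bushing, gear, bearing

1. bracket@(0, 2) [-x clear] — {bracket}
2. cover@(1, 2) [+x clear] — {bracket, cover}
3. flange@(0, 1) [-x clear] — {bracket, cover, flange}
4. shaft@(1, 1) [-y clear] — {bracket, cover, flange, shaft}
5. base_plate@(2, 1) [+x clear] — {base_plate, bracket, cover, flange, shaft}
6. housing@(2, 0) [+x clear] — {base_plate, bracket, cover, flange, housing, shaft}
7. bushing@(1, 0) — +x/+y all obstructed ⇒ blocked

Invalid at step 7 (blocked)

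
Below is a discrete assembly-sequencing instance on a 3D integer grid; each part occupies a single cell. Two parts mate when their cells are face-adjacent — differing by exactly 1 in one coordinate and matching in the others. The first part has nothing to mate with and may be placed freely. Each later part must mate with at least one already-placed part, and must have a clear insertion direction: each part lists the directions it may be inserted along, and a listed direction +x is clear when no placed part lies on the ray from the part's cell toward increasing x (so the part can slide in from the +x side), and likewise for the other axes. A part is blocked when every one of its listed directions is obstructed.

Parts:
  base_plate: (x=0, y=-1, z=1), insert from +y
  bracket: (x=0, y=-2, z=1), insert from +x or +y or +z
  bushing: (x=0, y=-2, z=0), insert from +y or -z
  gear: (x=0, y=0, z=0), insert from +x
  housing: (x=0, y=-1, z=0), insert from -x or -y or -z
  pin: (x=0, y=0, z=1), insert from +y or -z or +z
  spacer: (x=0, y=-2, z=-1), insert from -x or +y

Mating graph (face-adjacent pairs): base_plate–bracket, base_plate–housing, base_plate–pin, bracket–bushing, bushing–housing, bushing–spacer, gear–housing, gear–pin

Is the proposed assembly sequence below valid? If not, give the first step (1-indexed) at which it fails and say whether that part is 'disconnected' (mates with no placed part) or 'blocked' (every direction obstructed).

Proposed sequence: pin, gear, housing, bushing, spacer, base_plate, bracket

Invalid at step 6 (blocked)

1. pin@(0, 0, 1) [+y clear] — {pin}
2. gear@(0, 0, 0) [+x clear] — {gear, pin}
3. housing@(0, -1, 0) [-x clear] — {gear, housing, pin}
4. bushing@(0, -2, 0) [-z clear] — {bushing, gear, housing, pin}
5. spacer@(0, -2, -1) [-x clear] — {bushing, gear, housing, pin, spacer}
6. base_plate@(0, -1, 1) — +y all obstructed ⇒ blocked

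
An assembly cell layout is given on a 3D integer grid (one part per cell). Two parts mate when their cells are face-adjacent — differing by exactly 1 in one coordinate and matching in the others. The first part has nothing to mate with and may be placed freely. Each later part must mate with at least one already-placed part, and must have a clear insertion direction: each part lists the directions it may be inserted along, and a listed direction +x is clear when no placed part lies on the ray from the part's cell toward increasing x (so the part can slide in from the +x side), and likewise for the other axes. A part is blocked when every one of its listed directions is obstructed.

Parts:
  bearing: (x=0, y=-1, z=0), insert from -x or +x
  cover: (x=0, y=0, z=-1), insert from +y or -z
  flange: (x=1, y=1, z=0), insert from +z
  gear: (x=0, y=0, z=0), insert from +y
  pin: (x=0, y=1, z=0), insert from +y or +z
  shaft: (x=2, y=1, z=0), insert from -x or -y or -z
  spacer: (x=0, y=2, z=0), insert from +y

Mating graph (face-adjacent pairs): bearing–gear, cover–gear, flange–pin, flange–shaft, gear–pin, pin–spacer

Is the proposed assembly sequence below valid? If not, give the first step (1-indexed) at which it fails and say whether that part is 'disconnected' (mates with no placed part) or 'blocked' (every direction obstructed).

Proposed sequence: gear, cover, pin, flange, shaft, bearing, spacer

1. gear@(0, 0, 0) [+y clear] — {gear}
2. cover@(0, 0, -1) [+y clear] — {cover, gear}
3. pin@(0, 1, 0) [+y clear] — {cover, gear, pin}
4. flange@(1, 1, 0) [+z clear] — {cover, flange, gear, pin}
5. shaft@(2, 1, 0) [-y clear] — {cover, flange, gear, pin, shaft}
6. bearing@(0, -1, 0) [-x clear] — {bearing, cover, flange, gear, pin, shaft}
7. spacer@(0, 2, 0) [+y clear] — {bearing, cover, flange, gear, pin, shaft, spacer}

Valid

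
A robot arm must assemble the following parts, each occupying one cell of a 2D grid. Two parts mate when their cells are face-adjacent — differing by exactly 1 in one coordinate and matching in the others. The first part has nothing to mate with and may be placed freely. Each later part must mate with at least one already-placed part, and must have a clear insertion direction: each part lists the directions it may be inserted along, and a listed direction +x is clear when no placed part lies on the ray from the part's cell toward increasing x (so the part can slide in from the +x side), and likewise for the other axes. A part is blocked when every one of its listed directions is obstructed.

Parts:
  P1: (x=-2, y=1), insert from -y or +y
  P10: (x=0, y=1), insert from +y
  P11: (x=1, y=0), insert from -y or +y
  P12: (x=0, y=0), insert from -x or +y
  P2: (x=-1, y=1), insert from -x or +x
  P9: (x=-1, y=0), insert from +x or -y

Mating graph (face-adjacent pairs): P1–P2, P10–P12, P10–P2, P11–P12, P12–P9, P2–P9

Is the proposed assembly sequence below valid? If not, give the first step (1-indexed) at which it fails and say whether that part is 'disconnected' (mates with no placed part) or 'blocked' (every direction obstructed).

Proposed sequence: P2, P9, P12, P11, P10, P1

Valid

1. P2@(-1, 1) [-x clear] — {P2}
2. P9@(-1, 0) [+x clear] — {P2, P9}
3. P12@(0, 0) [+y clear] — {P12, P2, P9}
4. P11@(1, 0) [-y clear] — {P11, P12, P2, P9}
5. P10@(0, 1) [+y clear] — {P10, P11, P12, P2, P9}
6. P1@(-2, 1) [-y clear] — {P1, P10, P11, P12, P2, P9}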